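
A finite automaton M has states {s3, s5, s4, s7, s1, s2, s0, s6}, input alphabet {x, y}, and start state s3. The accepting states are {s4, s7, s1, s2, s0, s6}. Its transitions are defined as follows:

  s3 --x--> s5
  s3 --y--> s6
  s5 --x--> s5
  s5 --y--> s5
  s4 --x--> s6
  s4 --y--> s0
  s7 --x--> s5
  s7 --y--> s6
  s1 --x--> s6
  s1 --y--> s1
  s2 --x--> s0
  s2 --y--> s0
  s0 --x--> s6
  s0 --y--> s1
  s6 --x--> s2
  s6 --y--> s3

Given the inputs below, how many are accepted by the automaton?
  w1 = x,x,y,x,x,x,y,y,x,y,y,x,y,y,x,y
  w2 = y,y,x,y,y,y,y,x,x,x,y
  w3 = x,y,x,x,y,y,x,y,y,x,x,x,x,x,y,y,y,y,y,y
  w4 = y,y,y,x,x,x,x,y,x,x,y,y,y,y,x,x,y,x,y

0

w1: s3 → s5 → s5 → s5 → s5 → s5 → s5 → s5 → s5 → s5 → s5 → s5 → s5 → s5 → s5 → s5 → s5  → end s5, rejected
w2: s3 → s6 → s3 → s5 → s5 → s5 → s5 → s5 → s5 → s5 → s5 → s5  → end s5, rejected
w3: s3 → s5 → s5 → s5 → s5 → s5 → s5 → s5 → s5 → s5 → s5 → s5 → s5 → s5 → s5 → s5 → s5 → s5 → s5 → s5 → s5  → end s5, rejected
w4: s3 → s6 → s3 → s6 → s2 → s0 → s6 → s2 → s0 → s6 → s2 → s0 → s1 → s1 → s1 → s6 → s2 → s0 → s6 → s3  → end s3, rejected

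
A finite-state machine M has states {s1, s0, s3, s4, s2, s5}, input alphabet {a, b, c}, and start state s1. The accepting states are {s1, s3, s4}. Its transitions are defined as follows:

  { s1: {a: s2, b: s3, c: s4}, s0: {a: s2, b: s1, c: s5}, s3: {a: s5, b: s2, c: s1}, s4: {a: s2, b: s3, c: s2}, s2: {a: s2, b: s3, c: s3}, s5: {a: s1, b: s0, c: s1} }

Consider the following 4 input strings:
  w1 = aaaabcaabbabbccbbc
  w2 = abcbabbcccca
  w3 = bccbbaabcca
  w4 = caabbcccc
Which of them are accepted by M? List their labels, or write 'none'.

w1

w1: s1 → s2 → s2 → s2 → s2 → s3 → s1 → s2 → s2 → s3 → s2 → s2 → s3 → s2 → s3 → s1 → s3 → s2 → s3  → end s3, accepted
w2: s1 → s2 → s3 → s1 → s3 → s5 → s0 → s1 → s4 → s2 → s3 → s1 → s2  → end s2, rejected
w3: s1 → s3 → s1 → s4 → s3 → s2 → s2 → s2 → s3 → s1 → s4 → s2  → end s2, rejected
w4: s1 → s4 → s2 → s2 → s3 → s2 → s3 → s1 → s4 → s2  → end s2, rejected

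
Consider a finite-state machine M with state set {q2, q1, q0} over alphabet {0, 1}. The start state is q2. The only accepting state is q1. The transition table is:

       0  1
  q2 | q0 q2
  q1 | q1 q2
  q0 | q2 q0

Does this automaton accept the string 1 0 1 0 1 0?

q2 → q2 → q0 → q0 → q2 → q2 → q0
End state q0 is not accepting.

No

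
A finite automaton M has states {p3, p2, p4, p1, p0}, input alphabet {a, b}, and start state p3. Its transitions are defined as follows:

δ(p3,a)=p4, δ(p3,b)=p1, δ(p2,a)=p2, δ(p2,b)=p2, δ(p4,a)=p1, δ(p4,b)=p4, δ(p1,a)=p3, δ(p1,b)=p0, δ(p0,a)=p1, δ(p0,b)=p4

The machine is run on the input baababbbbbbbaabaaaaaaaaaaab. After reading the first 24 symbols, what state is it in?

p1

p3 → p1 → p3 → p4 → p4 → p1 → p0 → p4 → p4 → p4 → p4 → p4 → p4 → p1 → p3 → p1 → p3 → p4 → p1 → p3 → p4 → p1 → p3 → p4 → p1
After 24 symbols: p1.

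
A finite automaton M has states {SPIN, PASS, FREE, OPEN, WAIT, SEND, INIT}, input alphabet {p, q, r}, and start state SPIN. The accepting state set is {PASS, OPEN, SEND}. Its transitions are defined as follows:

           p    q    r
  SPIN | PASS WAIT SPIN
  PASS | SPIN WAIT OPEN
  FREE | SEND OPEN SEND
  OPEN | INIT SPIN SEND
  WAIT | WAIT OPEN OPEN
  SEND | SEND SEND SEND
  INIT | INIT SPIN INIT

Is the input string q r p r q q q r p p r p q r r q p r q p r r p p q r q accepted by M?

start at SPIN
read 'q': SPIN → WAIT
read 'r': WAIT → OPEN
read 'p': OPEN → INIT
read 'r': INIT → INIT
read 'q': INIT → SPIN
read 'q': SPIN → WAIT
read 'q': WAIT → OPEN
read 'r': OPEN → SEND
read 'p': SEND → SEND
read 'p': SEND → SEND
read 'r': SEND → SEND
read 'p': SEND → SEND
read 'q': SEND → SEND
read 'r': SEND → SEND
read 'r': SEND → SEND
read 'q': SEND → SEND
read 'p': SEND → SEND
read 'r': SEND → SEND
read 'q': SEND → SEND
read 'p': SEND → SEND
read 'r': SEND → SEND
read 'r': SEND → SEND
read 'p': SEND → SEND
read 'p': SEND → SEND
read 'q': SEND → SEND
read 'r': SEND → SEND
read 'q': SEND → SEND
End state SEND is accepting.

Yes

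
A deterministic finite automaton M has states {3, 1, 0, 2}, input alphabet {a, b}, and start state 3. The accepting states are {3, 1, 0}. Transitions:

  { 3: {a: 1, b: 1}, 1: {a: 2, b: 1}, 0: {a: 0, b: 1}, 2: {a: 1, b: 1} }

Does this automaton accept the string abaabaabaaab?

Yes

3 → 1 → 1 → 2 → 1 → 1 → 2 → 1 → 1 → 2 → 1 → 2 → 1
End state 1 is accepting.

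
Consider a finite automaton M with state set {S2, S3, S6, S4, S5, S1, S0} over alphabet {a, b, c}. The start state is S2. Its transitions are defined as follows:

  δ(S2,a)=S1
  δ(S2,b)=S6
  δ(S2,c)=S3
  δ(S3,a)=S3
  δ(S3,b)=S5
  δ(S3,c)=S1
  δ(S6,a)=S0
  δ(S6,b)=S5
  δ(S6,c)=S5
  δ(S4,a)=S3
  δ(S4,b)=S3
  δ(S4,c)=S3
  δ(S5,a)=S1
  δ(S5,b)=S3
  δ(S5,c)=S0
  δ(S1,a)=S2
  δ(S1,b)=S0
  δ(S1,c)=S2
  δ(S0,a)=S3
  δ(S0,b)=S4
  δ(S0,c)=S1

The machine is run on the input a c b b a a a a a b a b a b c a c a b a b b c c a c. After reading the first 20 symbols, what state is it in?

S1

Trace: S2 -a-> S1 -c-> S2 -b-> S6 -b-> S5 -a-> S1 -a-> S2 -a-> S1 -a-> S2 -a-> S1 -b-> S0 -a-> S3 -b-> S5 -a-> S1 -b-> S0 -c-> S1 -a-> S2 -c-> S3 -a-> S3 -b-> S5 -a-> S1
After 20 symbols: S1.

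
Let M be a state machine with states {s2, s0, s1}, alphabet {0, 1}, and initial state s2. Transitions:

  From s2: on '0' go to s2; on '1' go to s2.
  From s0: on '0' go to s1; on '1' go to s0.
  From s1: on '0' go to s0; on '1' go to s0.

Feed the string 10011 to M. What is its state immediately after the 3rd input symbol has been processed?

s2

s2 → s2 → s2 → s2
After 3 symbols: s2.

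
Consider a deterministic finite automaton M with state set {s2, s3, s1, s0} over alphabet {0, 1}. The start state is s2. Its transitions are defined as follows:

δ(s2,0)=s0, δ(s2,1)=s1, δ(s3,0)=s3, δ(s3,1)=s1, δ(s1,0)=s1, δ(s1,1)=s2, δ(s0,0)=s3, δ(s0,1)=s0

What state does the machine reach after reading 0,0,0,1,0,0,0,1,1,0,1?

Trace: s2 -0-> s0 -0-> s3 -0-> s3 -1-> s1 -0-> s1 -0-> s1 -0-> s1 -1-> s2 -1-> s1 -0-> s1 -1-> s2

s2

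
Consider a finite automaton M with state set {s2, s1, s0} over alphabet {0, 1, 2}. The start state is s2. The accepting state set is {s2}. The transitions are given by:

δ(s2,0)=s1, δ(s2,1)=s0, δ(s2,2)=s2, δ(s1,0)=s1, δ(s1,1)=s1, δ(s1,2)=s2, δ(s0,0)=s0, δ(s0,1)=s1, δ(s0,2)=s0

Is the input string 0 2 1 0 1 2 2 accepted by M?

start at s2
read '0': s2 → s1
read '2': s1 → s2
read '1': s2 → s0
read '0': s0 → s0
read '1': s0 → s1
read '2': s1 → s2
read '2': s2 → s2
End state s2 is accepting.

Yes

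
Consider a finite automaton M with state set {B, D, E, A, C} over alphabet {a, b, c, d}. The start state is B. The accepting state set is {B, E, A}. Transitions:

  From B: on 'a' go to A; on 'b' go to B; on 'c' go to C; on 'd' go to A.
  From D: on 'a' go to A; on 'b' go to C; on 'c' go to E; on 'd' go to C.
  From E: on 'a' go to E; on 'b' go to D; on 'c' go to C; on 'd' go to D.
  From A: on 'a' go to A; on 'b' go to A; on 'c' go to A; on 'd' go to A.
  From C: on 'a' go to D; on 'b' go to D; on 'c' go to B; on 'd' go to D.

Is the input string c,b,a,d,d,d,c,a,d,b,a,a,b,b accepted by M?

start at B
read 'c': B → C
read 'b': C → D
read 'a': D → A
read 'd': A → A
read 'd': A → A
read 'd': A → A
read 'c': A → A
read 'a': A → A
read 'd': A → A
read 'b': A → A
read 'a': A → A
read 'a': A → A
read 'b': A → A
read 'b': A → A
End state A is accepting.

Yes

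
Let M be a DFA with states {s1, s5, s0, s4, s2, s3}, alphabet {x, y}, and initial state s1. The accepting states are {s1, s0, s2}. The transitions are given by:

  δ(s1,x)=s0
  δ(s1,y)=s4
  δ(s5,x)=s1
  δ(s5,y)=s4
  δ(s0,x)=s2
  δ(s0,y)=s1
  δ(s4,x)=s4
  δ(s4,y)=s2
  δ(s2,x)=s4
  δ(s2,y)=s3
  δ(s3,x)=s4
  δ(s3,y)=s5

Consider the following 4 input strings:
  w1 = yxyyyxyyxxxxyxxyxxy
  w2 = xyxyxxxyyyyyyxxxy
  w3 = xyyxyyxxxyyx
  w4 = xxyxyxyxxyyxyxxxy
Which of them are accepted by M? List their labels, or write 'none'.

w1: s1 → s4 → s4 → s2 → s3 → s5 → s1 → s4 → s2 → s4 → s4 → s4 → s4 → s2 → s4 → s4 → s2 → s4 → s4 → s2  → end s2, accepted
w2: s1 → s0 → s1 → s0 → s1 → s0 → s2 → s4 → s2 → s3 → s5 → s4 → s2 → s3 → s4 → s4 → s4 → s2  → end s2, accepted
w3: s1 → s0 → s1 → s4 → s4 → s2 → s3 → s4 → s4 → s4 → s2 → s3 → s4  → end s4, rejected
w4: s1 → s0 → s2 → s3 → s4 → s2 → s4 → s2 → s4 → s4 → s2 → s3 → s4 → s2 → s4 → s4 → s4 → s2  → end s2, accepted

w1, w2, w4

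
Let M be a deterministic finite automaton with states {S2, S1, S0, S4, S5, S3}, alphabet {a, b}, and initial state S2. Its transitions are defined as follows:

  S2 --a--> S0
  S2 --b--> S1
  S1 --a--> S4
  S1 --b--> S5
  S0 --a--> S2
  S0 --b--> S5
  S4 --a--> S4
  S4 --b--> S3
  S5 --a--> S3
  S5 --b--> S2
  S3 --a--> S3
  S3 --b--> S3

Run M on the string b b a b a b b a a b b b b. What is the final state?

Trace: S2 -b-> S1 -b-> S5 -a-> S3 -b-> S3 -a-> S3 -b-> S3 -b-> S3 -a-> S3 -a-> S3 -b-> S3 -b-> S3 -b-> S3 -b-> S3

S3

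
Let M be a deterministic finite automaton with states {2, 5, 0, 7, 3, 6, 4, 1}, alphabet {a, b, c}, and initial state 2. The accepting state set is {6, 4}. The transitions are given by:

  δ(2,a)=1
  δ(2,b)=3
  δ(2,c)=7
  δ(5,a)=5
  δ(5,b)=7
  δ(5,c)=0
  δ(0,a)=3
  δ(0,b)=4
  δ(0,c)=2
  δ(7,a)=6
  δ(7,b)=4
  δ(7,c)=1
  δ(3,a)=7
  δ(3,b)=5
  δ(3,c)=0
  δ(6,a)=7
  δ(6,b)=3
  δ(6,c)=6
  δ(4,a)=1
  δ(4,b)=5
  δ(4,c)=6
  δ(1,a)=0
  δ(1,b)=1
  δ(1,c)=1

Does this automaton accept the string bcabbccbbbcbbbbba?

No

Trace: 2 -b-> 3 -c-> 0 -a-> 3 -b-> 5 -b-> 7 -c-> 1 -c-> 1 -b-> 1 -b-> 1 -b-> 1 -c-> 1 -b-> 1 -b-> 1 -b-> 1 -b-> 1 -b-> 1 -a-> 0
End state 0 is not accepting.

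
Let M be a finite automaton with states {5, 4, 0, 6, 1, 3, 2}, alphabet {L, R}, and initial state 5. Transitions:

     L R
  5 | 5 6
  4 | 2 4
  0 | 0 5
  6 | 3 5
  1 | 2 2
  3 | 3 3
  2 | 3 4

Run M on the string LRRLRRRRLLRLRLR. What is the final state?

3

start at 5
read 'L': 5 → 5
read 'R': 5 → 6
read 'R': 6 → 5
read 'L': 5 → 5
read 'R': 5 → 6
read 'R': 6 → 5
read 'R': 5 → 6
read 'R': 6 → 5
read 'L': 5 → 5
read 'L': 5 → 5
read 'R': 5 → 6
read 'L': 6 → 3
read 'R': 3 → 3
read 'L': 3 → 3
read 'R': 3 → 3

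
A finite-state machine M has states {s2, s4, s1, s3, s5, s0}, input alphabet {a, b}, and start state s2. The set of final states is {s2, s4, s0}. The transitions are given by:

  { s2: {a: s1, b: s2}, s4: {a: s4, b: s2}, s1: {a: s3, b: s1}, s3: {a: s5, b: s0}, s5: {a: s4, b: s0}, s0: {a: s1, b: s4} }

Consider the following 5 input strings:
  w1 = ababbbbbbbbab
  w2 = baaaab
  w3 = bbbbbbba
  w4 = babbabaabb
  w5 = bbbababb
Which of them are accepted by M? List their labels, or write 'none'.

w1: s2 → s1 → s1 → s3 → s0 → s4 → s2 → s2 → s2 → s2 → s2 → s2 → s1 → s1  → end s1, rejected
w2: s2 → s2 → s1 → s3 → s5 → s4 → s2  → end s2, accepted
w3: s2 → s2 → s2 → s2 → s2 → s2 → s2 → s2 → s1  → end s1, rejected
w4: s2 → s2 → s1 → s1 → s1 → s3 → s0 → s1 → s3 → s0 → s4  → end s4, accepted
w5: s2 → s2 → s2 → s2 → s1 → s1 → s3 → s0 → s4  → end s4, accepted

w2, w4, w5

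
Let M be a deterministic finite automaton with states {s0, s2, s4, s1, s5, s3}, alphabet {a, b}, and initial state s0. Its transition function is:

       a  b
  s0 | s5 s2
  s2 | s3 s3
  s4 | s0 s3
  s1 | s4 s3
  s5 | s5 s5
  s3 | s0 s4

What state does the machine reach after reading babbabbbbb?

s4

start at s0
read 'b': s0 → s2
read 'a': s2 → s3
read 'b': s3 → s4
read 'b': s4 → s3
read 'a': s3 → s0
read 'b': s0 → s2
read 'b': s2 → s3
read 'b': s3 → s4
read 'b': s4 → s3
read 'b': s3 → s4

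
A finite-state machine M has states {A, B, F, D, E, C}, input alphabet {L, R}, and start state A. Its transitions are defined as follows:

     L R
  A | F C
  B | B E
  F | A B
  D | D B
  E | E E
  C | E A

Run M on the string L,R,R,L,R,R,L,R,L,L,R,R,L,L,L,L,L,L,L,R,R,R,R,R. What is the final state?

E

Trace: A -L-> F -R-> B -R-> E -L-> E -R-> E -R-> E -L-> E -R-> E -L-> E -L-> E -R-> E -R-> E -L-> E -L-> E -L-> E -L-> E -L-> E -L-> E -L-> E -R-> E -R-> E -R-> E -R-> E -R-> E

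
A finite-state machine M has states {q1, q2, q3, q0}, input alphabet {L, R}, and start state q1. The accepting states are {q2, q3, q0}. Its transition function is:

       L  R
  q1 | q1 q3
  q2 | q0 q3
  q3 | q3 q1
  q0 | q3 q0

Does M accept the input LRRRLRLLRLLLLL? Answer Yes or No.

start at q1
read 'L': q1 → q1
read 'R': q1 → q3
read 'R': q3 → q1
read 'R': q1 → q3
read 'L': q3 → q3
read 'R': q3 → q1
read 'L': q1 → q1
read 'L': q1 → q1
read 'R': q1 → q3
read 'L': q3 → q3
read 'L': q3 → q3
read 'L': q3 → q3
read 'L': q3 → q3
read 'L': q3 → q3
End state q3 is accepting.

Yes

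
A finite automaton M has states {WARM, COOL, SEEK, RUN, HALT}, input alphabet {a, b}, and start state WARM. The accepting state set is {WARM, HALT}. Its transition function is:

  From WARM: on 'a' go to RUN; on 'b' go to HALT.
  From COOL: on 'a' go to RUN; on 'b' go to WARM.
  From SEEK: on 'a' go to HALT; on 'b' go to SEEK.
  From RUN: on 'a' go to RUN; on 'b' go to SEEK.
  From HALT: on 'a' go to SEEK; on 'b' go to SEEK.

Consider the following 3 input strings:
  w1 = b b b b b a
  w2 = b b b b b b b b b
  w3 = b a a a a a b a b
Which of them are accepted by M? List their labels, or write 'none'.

w1: Trace: WARM -b-> HALT -b-> SEEK -b-> SEEK -b-> SEEK -b-> SEEK -a-> HALT  → end HALT, accepted
w2: Trace: WARM -b-> HALT -b-> SEEK -b-> SEEK -b-> SEEK -b-> SEEK -b-> SEEK -b-> SEEK -b-> SEEK -b-> SEEK  → end SEEK, rejected
w3: Trace: WARM -b-> HALT -a-> SEEK -a-> HALT -a-> SEEK -a-> HALT -a-> SEEK -b-> SEEK -a-> HALT -b-> SEEK  → end SEEK, rejected

w1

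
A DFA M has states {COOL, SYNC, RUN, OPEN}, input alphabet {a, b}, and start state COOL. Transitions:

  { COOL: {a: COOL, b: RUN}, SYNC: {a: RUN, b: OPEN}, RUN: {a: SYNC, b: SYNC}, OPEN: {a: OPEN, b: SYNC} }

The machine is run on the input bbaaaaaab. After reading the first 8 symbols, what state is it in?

SYNC

Trace: COOL -b-> RUN -b-> SYNC -a-> RUN -a-> SYNC -a-> RUN -a-> SYNC -a-> RUN -a-> SYNC
After 8 symbols: SYNC.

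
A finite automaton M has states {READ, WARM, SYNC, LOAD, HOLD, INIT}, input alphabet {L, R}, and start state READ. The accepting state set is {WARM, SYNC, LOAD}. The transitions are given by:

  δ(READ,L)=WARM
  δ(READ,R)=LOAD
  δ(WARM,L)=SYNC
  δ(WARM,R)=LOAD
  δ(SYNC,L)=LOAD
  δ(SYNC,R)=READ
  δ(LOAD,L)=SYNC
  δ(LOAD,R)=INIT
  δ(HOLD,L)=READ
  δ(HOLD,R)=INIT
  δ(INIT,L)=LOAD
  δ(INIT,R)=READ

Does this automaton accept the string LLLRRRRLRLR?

READ → WARM → SYNC → LOAD → INIT → READ → LOAD → INIT → LOAD → INIT → LOAD → INIT
End state INIT is not accepting.

No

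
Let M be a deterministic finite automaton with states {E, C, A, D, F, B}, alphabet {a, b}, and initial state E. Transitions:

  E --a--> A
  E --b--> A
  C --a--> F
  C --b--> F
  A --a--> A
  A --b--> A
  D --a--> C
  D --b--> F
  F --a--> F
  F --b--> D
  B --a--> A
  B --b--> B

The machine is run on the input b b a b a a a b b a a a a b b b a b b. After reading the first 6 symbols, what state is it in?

A

start at E
read 'b': E → A
read 'b': A → A
read 'a': A → A
read 'b': A → A
read 'a': A → A
read 'a': A → A
After 6 symbols: A.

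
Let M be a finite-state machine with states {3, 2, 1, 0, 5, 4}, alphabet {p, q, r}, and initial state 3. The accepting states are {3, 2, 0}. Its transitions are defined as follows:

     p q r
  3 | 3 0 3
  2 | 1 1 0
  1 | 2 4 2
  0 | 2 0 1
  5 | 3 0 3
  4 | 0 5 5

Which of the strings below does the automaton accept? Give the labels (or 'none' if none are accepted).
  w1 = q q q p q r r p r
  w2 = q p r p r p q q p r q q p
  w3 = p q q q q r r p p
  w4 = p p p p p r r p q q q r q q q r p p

w1: 3 → 0 → 0 → 0 → 2 → 1 → 2 → 0 → 2 → 0  → end 0, accepted
w2: 3 → 0 → 2 → 0 → 2 → 0 → 2 → 1 → 4 → 0 → 1 → 4 → 5 → 3  → end 3, accepted
w3: 3 → 3 → 0 → 0 → 0 → 0 → 1 → 2 → 1 → 2  → end 2, accepted
w4: 3 → 3 → 3 → 3 → 3 → 3 → 3 → 3 → 3 → 0 → 0 → 0 → 1 → 4 → 5 → 0 → 1 → 2 → 1  → end 1, rejected

w1, w2, w3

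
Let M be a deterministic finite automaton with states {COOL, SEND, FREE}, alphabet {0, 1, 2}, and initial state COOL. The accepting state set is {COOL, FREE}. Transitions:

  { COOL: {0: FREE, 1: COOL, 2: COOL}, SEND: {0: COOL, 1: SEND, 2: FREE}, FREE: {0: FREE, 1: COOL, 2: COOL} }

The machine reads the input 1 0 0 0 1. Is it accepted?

start at COOL
read '1': COOL → COOL
read '0': COOL → FREE
read '0': FREE → FREE
read '0': FREE → FREE
read '1': FREE → COOL
End state COOL is accepting.

Yes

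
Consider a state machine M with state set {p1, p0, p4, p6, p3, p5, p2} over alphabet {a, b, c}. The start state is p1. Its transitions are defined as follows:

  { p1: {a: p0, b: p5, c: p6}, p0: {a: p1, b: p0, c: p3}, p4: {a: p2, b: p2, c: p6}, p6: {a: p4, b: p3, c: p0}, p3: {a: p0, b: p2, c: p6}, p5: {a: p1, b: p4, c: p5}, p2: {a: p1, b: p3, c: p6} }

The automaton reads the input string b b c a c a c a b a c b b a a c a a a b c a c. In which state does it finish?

Trace: p1 -b-> p5 -b-> p4 -c-> p6 -a-> p4 -c-> p6 -a-> p4 -c-> p6 -a-> p4 -b-> p2 -a-> p1 -c-> p6 -b-> p3 -b-> p2 -a-> p1 -a-> p0 -c-> p3 -a-> p0 -a-> p1 -a-> p0 -b-> p0 -c-> p3 -a-> p0 -c-> p3

p3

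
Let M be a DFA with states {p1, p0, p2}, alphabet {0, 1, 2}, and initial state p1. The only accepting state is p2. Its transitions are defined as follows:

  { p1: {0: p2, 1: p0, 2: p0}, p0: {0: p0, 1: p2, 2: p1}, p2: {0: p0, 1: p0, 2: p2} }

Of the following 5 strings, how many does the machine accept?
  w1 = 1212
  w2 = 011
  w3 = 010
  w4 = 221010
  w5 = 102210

1

w1:
  start at p1
  read '1': p1 → p0
  read '2': p0 → p1
  read '1': p1 → p0
  read '2': p0 → p1
  end p1, rejected
w2:
  start at p1
  read '0': p1 → p2
  read '1': p2 → p0
  read '1': p0 → p2
  end p2, accepted
w3:
  start at p1
  read '0': p1 → p2
  read '1': p2 → p0
  read '0': p0 → p0
  end p0, rejected
w4:
  start at p1
  read '2': p1 → p0
  read '2': p0 → p1
  read '1': p1 → p0
  read '0': p0 → p0
  read '1': p0 → p2
  read '0': p2 → p0
  end p0, rejected
w5:
  start at p1
  read '1': p1 → p0
  read '0': p0 → p0
  read '2': p0 → p1
  read '2': p1 → p0
  read '1': p0 → p2
  read '0': p2 → p0
  end p0, rejected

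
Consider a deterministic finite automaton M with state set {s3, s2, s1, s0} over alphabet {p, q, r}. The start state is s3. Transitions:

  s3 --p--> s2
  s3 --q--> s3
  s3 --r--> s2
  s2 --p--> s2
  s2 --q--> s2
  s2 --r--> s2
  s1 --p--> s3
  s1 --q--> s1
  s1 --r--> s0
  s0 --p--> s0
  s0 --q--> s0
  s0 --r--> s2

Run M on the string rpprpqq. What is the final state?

s2

s3 → s2 → s2 → s2 → s2 → s2 → s2 → s2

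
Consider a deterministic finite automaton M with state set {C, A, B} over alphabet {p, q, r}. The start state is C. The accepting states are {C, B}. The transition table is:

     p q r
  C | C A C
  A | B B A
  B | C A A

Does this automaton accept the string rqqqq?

Trace: C -r-> C -q-> A -q-> B -q-> A -q-> B
End state B is accepting.

Yes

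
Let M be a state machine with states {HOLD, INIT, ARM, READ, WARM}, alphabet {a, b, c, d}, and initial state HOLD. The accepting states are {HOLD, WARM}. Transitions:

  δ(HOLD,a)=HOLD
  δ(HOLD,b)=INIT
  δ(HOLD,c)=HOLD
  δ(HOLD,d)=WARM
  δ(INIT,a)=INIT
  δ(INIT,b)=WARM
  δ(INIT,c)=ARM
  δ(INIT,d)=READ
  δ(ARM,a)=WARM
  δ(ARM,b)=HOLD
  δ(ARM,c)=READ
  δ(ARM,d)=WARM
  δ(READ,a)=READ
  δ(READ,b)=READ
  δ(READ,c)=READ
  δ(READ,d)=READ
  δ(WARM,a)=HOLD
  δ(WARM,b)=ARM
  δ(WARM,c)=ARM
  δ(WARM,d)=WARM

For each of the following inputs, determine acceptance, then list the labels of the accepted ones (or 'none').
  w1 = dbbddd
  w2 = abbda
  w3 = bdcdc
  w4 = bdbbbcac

w1, w2

w1: HOLD → WARM → ARM → HOLD → WARM → WARM → WARM  → end WARM, accepted
w2: HOLD → HOLD → INIT → WARM → WARM → HOLD  → end HOLD, accepted
w3: HOLD → INIT → READ → READ → READ → READ  → end READ, rejected
w4: HOLD → INIT → READ → READ → READ → READ → READ → READ → READ  → end READ, rejected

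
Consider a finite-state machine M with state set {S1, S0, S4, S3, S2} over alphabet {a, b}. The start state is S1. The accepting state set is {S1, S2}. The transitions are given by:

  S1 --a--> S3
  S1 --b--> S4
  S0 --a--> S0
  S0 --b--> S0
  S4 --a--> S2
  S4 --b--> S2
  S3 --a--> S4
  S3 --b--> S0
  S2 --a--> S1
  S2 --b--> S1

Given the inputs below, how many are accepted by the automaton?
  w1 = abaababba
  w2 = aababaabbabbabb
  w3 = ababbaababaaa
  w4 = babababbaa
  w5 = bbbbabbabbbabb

2

w1:
  start at S1
  read 'a': S1 → S3
  read 'b': S3 → S0
  read 'a': S0 → S0
  read 'a': S0 → S0
  read 'b': S0 → S0
  read 'a': S0 → S0
  read 'b': S0 → S0
  read 'b': S0 → S0
  read 'a': S0 → S0
  end S0, rejected
w2:
  start at S1
  read 'a': S1 → S3
  read 'a': S3 → S4
  read 'b': S4 → S2
  read 'a': S2 → S1
  read 'b': S1 → S4
  read 'a': S4 → S2
  read 'a': S2 → S1
  read 'b': S1 → S4
  read 'b': S4 → S2
  read 'a': S2 → S1
  read 'b': S1 → S4
  read 'b': S4 → S2
  read 'a': S2 → S1
  read 'b': S1 → S4
  read 'b': S4 → S2
  end S2, accepted
w3:
  start at S1
  read 'a': S1 → S3
  read 'b': S3 → S0
  read 'a': S0 → S0
  read 'b': S0 → S0
  read 'b': S0 → S0
  read 'a': S0 → S0
  read 'a': S0 → S0
  read 'b': S0 → S0
  read 'a': S0 → S0
  read 'b': S0 → S0
  read 'a': S0 → S0
  read 'a': S0 → S0
  read 'a': S0 → S0
  end S0, rejected
w4:
  start at S1
  read 'b': S1 → S4
  read 'a': S4 → S2
  read 'b': S2 → S1
  read 'a': S1 → S3
  read 'b': S3 → S0
  read 'a': S0 → S0
  read 'b': S0 → S0
  read 'b': S0 → S0
  read 'a': S0 → S0
  read 'a': S0 → S0
  end S0, rejected
w5:
  start at S1
  read 'b': S1 → S4
  read 'b': S4 → S2
  read 'b': S2 → S1
  read 'b': S1 → S4
  read 'a': S4 → S2
  read 'b': S2 → S1
  read 'b': S1 → S4
  read 'a': S4 → S2
  read 'b': S2 → S1
  read 'b': S1 → S4
  read 'b': S4 → S2
  read 'a': S2 → S1
  read 'b': S1 → S4
  read 'b': S4 → S2
  end S2, accepted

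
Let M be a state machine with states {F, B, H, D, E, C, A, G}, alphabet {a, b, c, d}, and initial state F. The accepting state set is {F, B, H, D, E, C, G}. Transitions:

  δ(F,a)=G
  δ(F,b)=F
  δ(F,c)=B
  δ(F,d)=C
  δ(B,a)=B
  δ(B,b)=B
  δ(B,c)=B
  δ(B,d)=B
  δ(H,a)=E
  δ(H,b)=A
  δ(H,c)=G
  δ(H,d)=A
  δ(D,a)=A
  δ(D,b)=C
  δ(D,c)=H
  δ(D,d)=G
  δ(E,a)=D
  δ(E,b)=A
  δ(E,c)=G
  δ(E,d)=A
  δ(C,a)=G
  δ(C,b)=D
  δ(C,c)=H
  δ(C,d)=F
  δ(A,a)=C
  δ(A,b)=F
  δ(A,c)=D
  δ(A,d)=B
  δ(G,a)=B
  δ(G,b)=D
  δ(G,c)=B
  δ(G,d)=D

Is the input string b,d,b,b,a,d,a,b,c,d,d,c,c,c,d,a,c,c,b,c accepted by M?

Yes

Trace: F -b-> F -d-> C -b-> D -b-> C -a-> G -d-> D -a-> A -b-> F -c-> B -d-> B -d-> B -c-> B -c-> B -c-> B -d-> B -a-> B -c-> B -c-> B -b-> B -c-> B
End state B is accepting.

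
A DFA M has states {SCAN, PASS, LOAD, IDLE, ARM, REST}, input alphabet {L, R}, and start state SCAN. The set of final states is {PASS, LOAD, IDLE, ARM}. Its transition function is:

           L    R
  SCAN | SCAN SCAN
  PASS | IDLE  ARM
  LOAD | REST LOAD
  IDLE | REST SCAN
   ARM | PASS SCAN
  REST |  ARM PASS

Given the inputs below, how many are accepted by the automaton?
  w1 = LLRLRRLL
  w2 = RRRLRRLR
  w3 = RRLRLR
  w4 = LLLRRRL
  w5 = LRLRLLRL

0

w1:
  start at SCAN
  read 'L': SCAN → SCAN
  read 'L': SCAN → SCAN
  read 'R': SCAN → SCAN
  read 'L': SCAN → SCAN
  read 'R': SCAN → SCAN
  read 'R': SCAN → SCAN
  read 'L': SCAN → SCAN
  read 'L': SCAN → SCAN
  end SCAN, rejected
w2:
  start at SCAN
  read 'R': SCAN → SCAN
  read 'R': SCAN → SCAN
  read 'R': SCAN → SCAN
  read 'L': SCAN → SCAN
  read 'R': SCAN → SCAN
  read 'R': SCAN → SCAN
  read 'L': SCAN → SCAN
  read 'R': SCAN → SCAN
  end SCAN, rejected
w3:
  start at SCAN
  read 'R': SCAN → SCAN
  read 'R': SCAN → SCAN
  read 'L': SCAN → SCAN
  read 'R': SCAN → SCAN
  read 'L': SCAN → SCAN
  read 'R': SCAN → SCAN
  end SCAN, rejected
w4:
  start at SCAN
  read 'L': SCAN → SCAN
  read 'L': SCAN → SCAN
  read 'L': SCAN → SCAN
  read 'R': SCAN → SCAN
  read 'R': SCAN → SCAN
  read 'R': SCAN → SCAN
  read 'L': SCAN → SCAN
  end SCAN, rejected
w5:
  start at SCAN
  read 'L': SCAN → SCAN
  read 'R': SCAN → SCAN
  read 'L': SCAN → SCAN
  read 'R': SCAN → SCAN
  read 'L': SCAN → SCAN
  read 'L': SCAN → SCAN
  read 'R': SCAN → SCAN
  read 'L': SCAN → SCAN
  end SCAN, rejected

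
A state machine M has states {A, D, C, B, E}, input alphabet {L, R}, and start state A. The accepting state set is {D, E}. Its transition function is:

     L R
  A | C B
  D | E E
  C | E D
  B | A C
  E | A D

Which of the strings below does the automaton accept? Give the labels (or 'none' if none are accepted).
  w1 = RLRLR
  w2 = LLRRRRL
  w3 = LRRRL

w3

w1: A → B → A → B → A → B  → end B, rejected
w2: A → C → E → D → E → D → E → A  → end A, rejected
w3: A → C → D → E → D → E  → end E, accepted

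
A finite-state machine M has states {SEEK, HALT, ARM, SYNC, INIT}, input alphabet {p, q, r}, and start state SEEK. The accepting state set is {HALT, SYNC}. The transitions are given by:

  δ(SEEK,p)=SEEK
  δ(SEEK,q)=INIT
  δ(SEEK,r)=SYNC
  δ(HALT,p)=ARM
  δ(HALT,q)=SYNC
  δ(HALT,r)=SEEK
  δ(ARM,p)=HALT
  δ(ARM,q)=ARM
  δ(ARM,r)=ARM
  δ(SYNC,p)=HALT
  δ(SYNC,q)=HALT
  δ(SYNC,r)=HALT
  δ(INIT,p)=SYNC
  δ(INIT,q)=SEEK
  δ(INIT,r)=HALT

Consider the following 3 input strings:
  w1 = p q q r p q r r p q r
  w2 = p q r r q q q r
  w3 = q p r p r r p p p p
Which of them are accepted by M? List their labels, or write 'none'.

w1, w2

w1:
  start at SEEK
  read 'p': SEEK → SEEK
  read 'q': SEEK → INIT
  read 'q': INIT → SEEK
  read 'r': SEEK → SYNC
  read 'p': SYNC → HALT
  read 'q': HALT → SYNC
  read 'r': SYNC → HALT
  read 'r': HALT → SEEK
  read 'p': SEEK → SEEK
  read 'q': SEEK → INIT
  read 'r': INIT → HALT
  end HALT, accepted
w2:
  start at SEEK
  read 'p': SEEK → SEEK
  read 'q': SEEK → INIT
  read 'r': INIT → HALT
  read 'r': HALT → SEEK
  read 'q': SEEK → INIT
  read 'q': INIT → SEEK
  read 'q': SEEK → INIT
  read 'r': INIT → HALT
  end HALT, accepted
w3:
  start at SEEK
  read 'q': SEEK → INIT
  read 'p': INIT → SYNC
  read 'r': SYNC → HALT
  read 'p': HALT → ARM
  read 'r': ARM → ARM
  read 'r': ARM → ARM
  read 'p': ARM → HALT
  read 'p': HALT → ARM
  read 'p': ARM → HALT
  read 'p': HALT → ARM
  end ARM, rejected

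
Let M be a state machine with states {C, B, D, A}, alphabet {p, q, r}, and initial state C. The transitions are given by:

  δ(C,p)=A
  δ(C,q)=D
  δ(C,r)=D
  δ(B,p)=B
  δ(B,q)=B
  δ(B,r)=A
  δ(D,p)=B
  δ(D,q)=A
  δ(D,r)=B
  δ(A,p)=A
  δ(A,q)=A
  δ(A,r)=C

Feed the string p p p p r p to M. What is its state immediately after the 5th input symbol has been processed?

C → A → A → A → A → C
After 5 symbols: C.

C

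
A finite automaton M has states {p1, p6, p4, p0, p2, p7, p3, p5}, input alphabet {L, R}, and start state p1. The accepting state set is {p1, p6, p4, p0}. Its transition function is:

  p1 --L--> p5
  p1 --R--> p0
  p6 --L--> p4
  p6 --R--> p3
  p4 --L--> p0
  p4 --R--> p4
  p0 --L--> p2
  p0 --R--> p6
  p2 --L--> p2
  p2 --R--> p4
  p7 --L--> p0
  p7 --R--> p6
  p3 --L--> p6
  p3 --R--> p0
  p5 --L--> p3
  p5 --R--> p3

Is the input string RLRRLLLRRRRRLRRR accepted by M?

Trace: p1 -R-> p0 -L-> p2 -R-> p4 -R-> p4 -L-> p0 -L-> p2 -L-> p2 -R-> p4 -R-> p4 -R-> p4 -R-> p4 -R-> p4 -L-> p0 -R-> p6 -R-> p3 -R-> p0
End state p0 is accepting.

Yes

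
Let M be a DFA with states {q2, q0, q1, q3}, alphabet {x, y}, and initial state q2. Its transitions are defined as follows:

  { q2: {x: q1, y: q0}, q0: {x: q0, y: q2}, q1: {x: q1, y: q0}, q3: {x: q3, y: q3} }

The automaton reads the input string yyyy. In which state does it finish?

q2

Trace: q2 -y-> q0 -y-> q2 -y-> q0 -y-> q2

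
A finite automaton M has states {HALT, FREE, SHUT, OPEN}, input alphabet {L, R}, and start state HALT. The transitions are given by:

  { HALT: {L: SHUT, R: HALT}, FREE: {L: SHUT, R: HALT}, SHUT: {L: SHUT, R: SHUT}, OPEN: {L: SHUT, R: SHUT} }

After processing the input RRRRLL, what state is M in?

Trace: HALT -R-> HALT -R-> HALT -R-> HALT -R-> HALT -L-> SHUT -L-> SHUT

SHUT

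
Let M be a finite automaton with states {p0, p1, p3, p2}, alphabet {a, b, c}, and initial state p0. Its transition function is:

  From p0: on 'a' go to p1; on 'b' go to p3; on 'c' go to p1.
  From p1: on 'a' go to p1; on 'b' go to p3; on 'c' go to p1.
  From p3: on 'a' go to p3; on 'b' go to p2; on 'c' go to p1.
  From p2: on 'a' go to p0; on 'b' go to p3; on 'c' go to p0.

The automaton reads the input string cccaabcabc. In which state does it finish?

p1

p0 → p1 → p1 → p1 → p1 → p1 → p3 → p1 → p1 → p3 → p1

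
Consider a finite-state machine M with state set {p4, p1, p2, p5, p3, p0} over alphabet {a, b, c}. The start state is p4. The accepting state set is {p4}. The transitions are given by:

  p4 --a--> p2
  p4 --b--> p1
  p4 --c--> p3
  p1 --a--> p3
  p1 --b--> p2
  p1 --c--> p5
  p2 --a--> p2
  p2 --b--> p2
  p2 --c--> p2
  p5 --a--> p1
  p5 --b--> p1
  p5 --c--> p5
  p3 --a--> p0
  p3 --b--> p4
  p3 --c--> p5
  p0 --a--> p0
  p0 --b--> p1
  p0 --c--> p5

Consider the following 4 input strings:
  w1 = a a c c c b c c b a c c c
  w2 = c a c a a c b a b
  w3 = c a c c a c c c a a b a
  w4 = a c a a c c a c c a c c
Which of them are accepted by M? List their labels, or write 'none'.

w1: Trace: p4 -a-> p2 -a-> p2 -c-> p2 -c-> p2 -c-> p2 -b-> p2 -c-> p2 -c-> p2 -b-> p2 -a-> p2 -c-> p2 -c-> p2 -c-> p2  → end p2, rejected
w2: Trace: p4 -c-> p3 -a-> p0 -c-> p5 -a-> p1 -a-> p3 -c-> p5 -b-> p1 -a-> p3 -b-> p4  → end p4, accepted
w3: Trace: p4 -c-> p3 -a-> p0 -c-> p5 -c-> p5 -a-> p1 -c-> p5 -c-> p5 -c-> p5 -a-> p1 -a-> p3 -b-> p4 -a-> p2  → end p2, rejected
w4: Trace: p4 -a-> p2 -c-> p2 -a-> p2 -a-> p2 -c-> p2 -c-> p2 -a-> p2 -c-> p2 -c-> p2 -a-> p2 -c-> p2 -c-> p2  → end p2, rejected

w2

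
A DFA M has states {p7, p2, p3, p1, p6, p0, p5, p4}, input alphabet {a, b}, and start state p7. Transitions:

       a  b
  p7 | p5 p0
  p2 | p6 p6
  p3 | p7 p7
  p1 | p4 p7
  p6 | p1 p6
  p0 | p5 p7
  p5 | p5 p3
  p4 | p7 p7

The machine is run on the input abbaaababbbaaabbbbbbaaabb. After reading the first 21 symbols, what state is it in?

start at p7
read 'a': p7 → p5
read 'b': p5 → p3
read 'b': p3 → p7
read 'a': p7 → p5
read 'a': p5 → p5
read 'a': p5 → p5
read 'b': p5 → p3
read 'a': p3 → p7
read 'b': p7 → p0
read 'b': p0 → p7
read 'b': p7 → p0
read 'a': p0 → p5
read 'a': p5 → p5
read 'a': p5 → p5
read 'b': p5 → p3
read 'b': p3 → p7
read 'b': p7 → p0
read 'b': p0 → p7
read 'b': p7 → p0
read 'b': p0 → p7
read 'a': p7 → p5
After 21 symbols: p5.

p5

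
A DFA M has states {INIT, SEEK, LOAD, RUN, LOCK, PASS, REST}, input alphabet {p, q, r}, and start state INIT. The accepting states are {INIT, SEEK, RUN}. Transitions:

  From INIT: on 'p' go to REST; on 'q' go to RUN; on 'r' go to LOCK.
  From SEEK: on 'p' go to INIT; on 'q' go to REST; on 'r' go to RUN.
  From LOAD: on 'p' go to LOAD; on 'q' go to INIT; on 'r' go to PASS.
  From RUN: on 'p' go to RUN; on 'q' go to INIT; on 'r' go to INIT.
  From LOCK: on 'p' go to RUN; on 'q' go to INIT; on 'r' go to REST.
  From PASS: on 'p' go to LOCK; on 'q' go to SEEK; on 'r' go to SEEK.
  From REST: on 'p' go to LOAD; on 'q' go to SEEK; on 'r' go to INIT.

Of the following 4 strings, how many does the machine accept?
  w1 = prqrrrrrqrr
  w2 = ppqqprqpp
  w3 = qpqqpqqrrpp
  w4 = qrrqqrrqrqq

w1: INIT → REST → INIT → RUN → INIT → LOCK → REST → INIT → LOCK → INIT → LOCK → REST  → end REST, rejected
w2: INIT → REST → LOAD → INIT → RUN → RUN → INIT → RUN → RUN → RUN  → end RUN, accepted
w3: INIT → RUN → RUN → INIT → RUN → RUN → INIT → RUN → INIT → LOCK → RUN → RUN  → end RUN, accepted
w4: INIT → RUN → INIT → LOCK → INIT → RUN → INIT → LOCK → INIT → LOCK → INIT → RUN  → end RUN, accepted

3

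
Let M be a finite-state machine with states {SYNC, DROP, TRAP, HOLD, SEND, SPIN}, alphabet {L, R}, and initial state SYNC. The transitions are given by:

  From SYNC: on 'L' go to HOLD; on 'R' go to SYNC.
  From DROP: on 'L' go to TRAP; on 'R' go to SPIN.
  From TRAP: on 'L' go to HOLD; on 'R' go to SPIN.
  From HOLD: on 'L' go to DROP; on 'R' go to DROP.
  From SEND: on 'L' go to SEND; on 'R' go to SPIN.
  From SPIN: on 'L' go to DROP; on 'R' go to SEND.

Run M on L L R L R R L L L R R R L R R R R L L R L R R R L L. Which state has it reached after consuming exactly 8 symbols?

SYNC → HOLD → DROP → SPIN → DROP → SPIN → SEND → SEND → SEND
After 8 symbols: SEND.

SEND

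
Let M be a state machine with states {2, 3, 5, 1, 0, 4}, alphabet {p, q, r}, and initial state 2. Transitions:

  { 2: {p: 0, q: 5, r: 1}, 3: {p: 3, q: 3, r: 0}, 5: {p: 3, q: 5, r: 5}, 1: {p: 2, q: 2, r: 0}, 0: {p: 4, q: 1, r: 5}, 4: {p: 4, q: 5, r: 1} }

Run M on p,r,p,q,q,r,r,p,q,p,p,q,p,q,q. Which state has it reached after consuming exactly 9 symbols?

Trace: 2 -p-> 0 -r-> 5 -p-> 3 -q-> 3 -q-> 3 -r-> 0 -r-> 5 -p-> 3 -q-> 3
After 9 symbols: 3.

3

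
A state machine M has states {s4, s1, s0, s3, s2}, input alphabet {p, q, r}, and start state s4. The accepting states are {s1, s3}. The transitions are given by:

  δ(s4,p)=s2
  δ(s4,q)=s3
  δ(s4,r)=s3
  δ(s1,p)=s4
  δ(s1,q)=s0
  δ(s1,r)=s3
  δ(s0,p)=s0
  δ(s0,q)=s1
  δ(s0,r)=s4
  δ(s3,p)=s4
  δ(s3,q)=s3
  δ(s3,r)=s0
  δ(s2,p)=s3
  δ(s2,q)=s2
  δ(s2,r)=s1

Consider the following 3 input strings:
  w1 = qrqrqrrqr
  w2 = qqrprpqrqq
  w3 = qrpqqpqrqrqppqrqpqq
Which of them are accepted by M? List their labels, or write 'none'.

w2

w1: s4 → s3 → s0 → s1 → s3 → s3 → s0 → s4 → s3 → s0  → end s0, rejected
w2: s4 → s3 → s3 → s0 → s0 → s4 → s2 → s2 → s1 → s0 → s1  → end s1, accepted
w3: s4 → s3 → s0 → s0 → s1 → s0 → s0 → s1 → s3 → s3 → s0 → s1 → s4 → s2 → s2 → s1 → s0 → s0 → s1 → s0  → end s0, rejected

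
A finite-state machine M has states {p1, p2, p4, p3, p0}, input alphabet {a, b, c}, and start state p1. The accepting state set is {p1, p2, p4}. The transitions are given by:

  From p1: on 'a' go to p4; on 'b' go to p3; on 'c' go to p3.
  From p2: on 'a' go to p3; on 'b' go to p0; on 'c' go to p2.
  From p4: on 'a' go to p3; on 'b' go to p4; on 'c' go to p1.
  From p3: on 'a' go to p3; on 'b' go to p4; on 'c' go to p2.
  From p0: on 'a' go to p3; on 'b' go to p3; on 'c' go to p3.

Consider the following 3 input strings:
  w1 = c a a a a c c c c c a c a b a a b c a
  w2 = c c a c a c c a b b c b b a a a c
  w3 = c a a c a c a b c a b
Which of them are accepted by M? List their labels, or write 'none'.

w1: p1 → p3 → p3 → p3 → p3 → p3 → p2 → p2 → p2 → p2 → p2 → p3 → p2 → p3 → p4 → p3 → p3 → p4 → p1 → p4  → end p4, accepted
w2: p1 → p3 → p2 → p3 → p2 → p3 → p2 → p2 → p3 → p4 → p4 → p1 → p3 → p4 → p3 → p3 → p3 → p2  → end p2, accepted
w3: p1 → p3 → p3 → p3 → p2 → p3 → p2 → p3 → p4 → p1 → p4 → p4  → end p4, accepted

w1, w2, w3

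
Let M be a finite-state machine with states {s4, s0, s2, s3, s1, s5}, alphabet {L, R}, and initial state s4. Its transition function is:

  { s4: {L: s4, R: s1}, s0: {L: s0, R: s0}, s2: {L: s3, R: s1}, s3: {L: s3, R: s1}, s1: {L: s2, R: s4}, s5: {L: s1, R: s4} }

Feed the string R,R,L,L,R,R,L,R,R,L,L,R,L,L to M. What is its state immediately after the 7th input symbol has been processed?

Trace: s4 -R-> s1 -R-> s4 -L-> s4 -L-> s4 -R-> s1 -R-> s4 -L-> s4
After 7 symbols: s4.

s4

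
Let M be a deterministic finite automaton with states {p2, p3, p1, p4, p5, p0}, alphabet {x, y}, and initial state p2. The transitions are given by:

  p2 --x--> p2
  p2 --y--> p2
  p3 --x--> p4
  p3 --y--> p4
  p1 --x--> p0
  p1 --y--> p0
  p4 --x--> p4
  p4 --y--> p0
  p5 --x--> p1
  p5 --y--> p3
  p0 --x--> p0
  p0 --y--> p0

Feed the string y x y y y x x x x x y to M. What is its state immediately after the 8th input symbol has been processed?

p2 → p2 → p2 → p2 → p2 → p2 → p2 → p2 → p2
After 8 symbols: p2.

p2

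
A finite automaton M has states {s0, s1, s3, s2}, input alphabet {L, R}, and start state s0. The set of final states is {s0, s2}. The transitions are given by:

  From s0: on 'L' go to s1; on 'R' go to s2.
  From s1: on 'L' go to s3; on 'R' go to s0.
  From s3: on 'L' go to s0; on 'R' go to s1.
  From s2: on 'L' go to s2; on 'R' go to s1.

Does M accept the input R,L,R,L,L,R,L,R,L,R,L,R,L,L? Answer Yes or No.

start at s0
read 'R': s0 → s2
read 'L': s2 → s2
read 'R': s2 → s1
read 'L': s1 → s3
read 'L': s3 → s0
read 'R': s0 → s2
read 'L': s2 → s2
read 'R': s2 → s1
read 'L': s1 → s3
read 'R': s3 → s1
read 'L': s1 → s3
read 'R': s3 → s1
read 'L': s1 → s3
read 'L': s3 → s0
End state s0 is accepting.

Yes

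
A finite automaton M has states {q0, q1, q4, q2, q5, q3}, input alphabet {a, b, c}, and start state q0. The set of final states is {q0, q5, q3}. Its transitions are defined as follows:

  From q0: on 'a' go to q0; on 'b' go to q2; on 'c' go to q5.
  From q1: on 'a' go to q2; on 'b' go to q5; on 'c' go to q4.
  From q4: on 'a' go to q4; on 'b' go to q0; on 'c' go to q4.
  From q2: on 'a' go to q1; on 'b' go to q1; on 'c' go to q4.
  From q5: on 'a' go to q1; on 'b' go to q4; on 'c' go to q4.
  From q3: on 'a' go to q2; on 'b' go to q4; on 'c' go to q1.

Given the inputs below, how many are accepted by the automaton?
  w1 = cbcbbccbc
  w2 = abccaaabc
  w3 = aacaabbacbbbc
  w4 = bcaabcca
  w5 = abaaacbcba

2

w1: Trace: q0 -c-> q5 -b-> q4 -c-> q4 -b-> q0 -b-> q2 -c-> q4 -c-> q4 -b-> q0 -c-> q5  → end q5, accepted
w2: Trace: q0 -a-> q0 -b-> q2 -c-> q4 -c-> q4 -a-> q4 -a-> q4 -a-> q4 -b-> q0 -c-> q5  → end q5, accepted
w3: Trace: q0 -a-> q0 -a-> q0 -c-> q5 -a-> q1 -a-> q2 -b-> q1 -b-> q5 -a-> q1 -c-> q4 -b-> q0 -b-> q2 -b-> q1 -c-> q4  → end q4, rejected
w4: Trace: q0 -b-> q2 -c-> q4 -a-> q4 -a-> q4 -b-> q0 -c-> q5 -c-> q4 -a-> q4  → end q4, rejected
w5: Trace: q0 -a-> q0 -b-> q2 -a-> q1 -a-> q2 -a-> q1 -c-> q4 -b-> q0 -c-> q5 -b-> q4 -a-> q4  → end q4, rejected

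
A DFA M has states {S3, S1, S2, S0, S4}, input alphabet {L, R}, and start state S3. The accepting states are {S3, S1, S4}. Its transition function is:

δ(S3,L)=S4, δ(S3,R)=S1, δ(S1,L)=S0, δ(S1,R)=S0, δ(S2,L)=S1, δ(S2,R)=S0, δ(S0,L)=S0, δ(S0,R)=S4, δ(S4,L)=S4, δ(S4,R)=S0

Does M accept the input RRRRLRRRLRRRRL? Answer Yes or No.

Yes

start at S3
read 'R': S3 → S1
read 'R': S1 → S0
read 'R': S0 → S4
read 'R': S4 → S0
read 'L': S0 → S0
read 'R': S0 → S4
read 'R': S4 → S0
read 'R': S0 → S4
read 'L': S4 → S4
read 'R': S4 → S0
read 'R': S0 → S4
read 'R': S4 → S0
read 'R': S0 → S4
read 'L': S4 → S4
End state S4 is accepting.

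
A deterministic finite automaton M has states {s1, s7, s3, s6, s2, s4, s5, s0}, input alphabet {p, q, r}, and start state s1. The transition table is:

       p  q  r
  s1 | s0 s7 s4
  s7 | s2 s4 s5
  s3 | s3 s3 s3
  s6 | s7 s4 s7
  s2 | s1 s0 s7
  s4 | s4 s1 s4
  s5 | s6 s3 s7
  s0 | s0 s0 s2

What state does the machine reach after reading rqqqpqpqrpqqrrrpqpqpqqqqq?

s0

start at s1
read 'r': s1 → s4
read 'q': s4 → s1
read 'q': s1 → s7
read 'q': s7 → s4
read 'p': s4 → s4
read 'q': s4 → s1
read 'p': s1 → s0
read 'q': s0 → s0
read 'r': s0 → s2
read 'p': s2 → s1
read 'q': s1 → s7
read 'q': s7 → s4
read 'r': s4 → s4
read 'r': s4 → s4
read 'r': s4 → s4
read 'p': s4 → s4
read 'q': s4 → s1
read 'p': s1 → s0
read 'q': s0 → s0
read 'p': s0 → s0
read 'q': s0 → s0
read 'q': s0 → s0
read 'q': s0 → s0
read 'q': s0 → s0
read 'q': s0 → s0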